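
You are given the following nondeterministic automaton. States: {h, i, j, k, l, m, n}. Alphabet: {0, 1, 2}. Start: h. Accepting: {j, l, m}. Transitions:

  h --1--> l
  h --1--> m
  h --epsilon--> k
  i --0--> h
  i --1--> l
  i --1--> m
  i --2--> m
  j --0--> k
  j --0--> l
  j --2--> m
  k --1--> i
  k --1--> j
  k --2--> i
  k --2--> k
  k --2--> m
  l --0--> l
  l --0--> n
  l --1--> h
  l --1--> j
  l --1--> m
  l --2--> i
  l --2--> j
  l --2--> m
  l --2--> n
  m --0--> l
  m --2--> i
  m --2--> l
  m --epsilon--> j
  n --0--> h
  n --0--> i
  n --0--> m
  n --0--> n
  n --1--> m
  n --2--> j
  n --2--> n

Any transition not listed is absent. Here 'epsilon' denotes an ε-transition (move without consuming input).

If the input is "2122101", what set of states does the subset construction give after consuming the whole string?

{h, i, j, k, m}

Start: ε-closure({h}) = {h, k}.
Read '2': {h, k} → {i, j, k, m}.
Read '1': {i, j, k, m} → {i, j, l, m}.
Read '2': {i, j, l, m} → {i, j, l, m, n}.
Read '2': {i, j, l, m, n} → {i, j, l, m, n}.
Read '1': {i, j, l, m, n} → {h, j, k, l, m}.
Read '0': {h, j, k, l, m} → {k, l, n}.
Read '1': {k, l, n} → {h, i, j, k, m}.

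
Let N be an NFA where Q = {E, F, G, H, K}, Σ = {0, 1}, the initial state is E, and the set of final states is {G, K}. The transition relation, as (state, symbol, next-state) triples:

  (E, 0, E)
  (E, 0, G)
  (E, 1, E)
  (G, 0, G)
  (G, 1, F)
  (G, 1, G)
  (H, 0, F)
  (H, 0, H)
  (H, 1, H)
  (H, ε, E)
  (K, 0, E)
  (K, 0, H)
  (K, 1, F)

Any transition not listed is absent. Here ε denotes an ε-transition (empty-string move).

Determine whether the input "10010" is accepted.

Start in {E}.
Read '1': E→{E}; now {E}.
Read '0': E→{E, G}; now {E, G}.
Read '0': E→{E, G}, G→{G}; now {E, G}.
Read '1': E→{E}, G→{F, G}; now {E, F, G}.
Read '0': E→{E, G}, F→∅, G→{G}; now {E, G}.
The final set {E, G} contains the accepting state G.

Yes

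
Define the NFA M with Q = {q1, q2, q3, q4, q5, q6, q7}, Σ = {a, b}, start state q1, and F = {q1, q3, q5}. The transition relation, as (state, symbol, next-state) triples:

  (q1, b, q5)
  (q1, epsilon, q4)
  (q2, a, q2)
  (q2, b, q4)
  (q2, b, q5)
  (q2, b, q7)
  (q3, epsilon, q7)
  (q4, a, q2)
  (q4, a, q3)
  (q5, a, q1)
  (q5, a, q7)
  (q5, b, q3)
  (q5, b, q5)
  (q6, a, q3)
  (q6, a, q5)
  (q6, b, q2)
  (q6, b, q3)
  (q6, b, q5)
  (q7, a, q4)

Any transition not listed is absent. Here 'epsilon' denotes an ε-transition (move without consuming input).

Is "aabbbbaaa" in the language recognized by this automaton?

Yes

Start: ε-closure({q1}) = {q1, q4}.
Read 'a': {q1, q4} → {q2, q3, q7}.
Read 'a': {q2, q3, q7} → {q2, q4}.
Read 'b': {q2, q4} → {q4, q5, q7}.
Read 'b': {q4, q5, q7} → {q3, q5, q7}.
Read 'b': {q3, q5, q7} → {q3, q5, q7}.
Read 'b': {q3, q5, q7} → {q3, q5, q7}.
Read 'a': {q3, q5, q7} → {q1, q4, q7}.
Read 'a': {q1, q4, q7} → {q2, q3, q4, q7}.
Read 'a': {q2, q3, q4, q7} → {q2, q3, q4, q7}.
The final set {q2, q3, q4, q7} contains the accepting state q3.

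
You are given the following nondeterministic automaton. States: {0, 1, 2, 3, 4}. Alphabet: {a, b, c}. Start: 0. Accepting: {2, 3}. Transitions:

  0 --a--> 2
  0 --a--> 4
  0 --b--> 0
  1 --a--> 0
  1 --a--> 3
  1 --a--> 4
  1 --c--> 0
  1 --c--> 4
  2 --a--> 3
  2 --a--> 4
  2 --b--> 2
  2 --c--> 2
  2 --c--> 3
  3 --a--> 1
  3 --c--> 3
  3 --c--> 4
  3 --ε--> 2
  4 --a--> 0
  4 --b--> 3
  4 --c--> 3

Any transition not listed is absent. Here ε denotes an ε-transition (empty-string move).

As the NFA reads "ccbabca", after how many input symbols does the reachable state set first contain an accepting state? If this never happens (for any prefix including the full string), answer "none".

Start in {0}.
Read 'c': {0} → ∅.
The set is empty and remains empty for the remaining 6 symbols.
No reachable set along the way intersects F.

none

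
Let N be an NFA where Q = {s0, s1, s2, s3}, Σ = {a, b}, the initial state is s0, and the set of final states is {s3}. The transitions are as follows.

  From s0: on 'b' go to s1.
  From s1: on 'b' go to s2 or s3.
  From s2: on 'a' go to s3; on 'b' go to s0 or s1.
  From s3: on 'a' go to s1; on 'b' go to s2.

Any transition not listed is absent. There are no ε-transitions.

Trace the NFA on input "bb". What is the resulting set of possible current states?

{s2, s3}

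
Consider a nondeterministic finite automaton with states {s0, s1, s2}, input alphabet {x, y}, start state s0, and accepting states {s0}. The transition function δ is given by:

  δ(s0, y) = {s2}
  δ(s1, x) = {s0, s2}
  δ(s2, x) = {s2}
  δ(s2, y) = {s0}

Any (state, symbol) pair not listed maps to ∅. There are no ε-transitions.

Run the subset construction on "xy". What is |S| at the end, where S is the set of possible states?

Start in {s0}.
Read 'x': {s0} → ∅.
The set is empty and remains empty for the remaining 1 symbol.
That set has 0 states.

0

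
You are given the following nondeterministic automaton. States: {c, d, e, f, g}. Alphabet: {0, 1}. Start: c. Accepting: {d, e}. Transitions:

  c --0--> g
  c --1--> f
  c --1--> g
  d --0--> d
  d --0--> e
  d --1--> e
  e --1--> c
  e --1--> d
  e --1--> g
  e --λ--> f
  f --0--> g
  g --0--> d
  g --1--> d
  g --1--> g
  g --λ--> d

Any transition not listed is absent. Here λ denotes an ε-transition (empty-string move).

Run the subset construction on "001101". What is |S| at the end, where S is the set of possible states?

Start in {c}.
Read '0': c→{g}; union {g}; ε-closure = {d, g}.
Read '0': d→{d, e}, g→{d}; union {d, e}; ε-closure = {d, e, f}.
Read '1': d→{e}, e→{c, d, g}, f→∅; union {c, d, e, g}; ε-closure = {c, d, e, f, g}.
Read '1': c→{f, g}, d→{e}, e→{c, d, g}, f→∅, g→{d, g}; now {c, d, e, f, g}.
Read '0': c→{g}, d→{d, e}, e→∅, f→{g}, g→{d}; union {d, e, g}; ε-closure = {d, e, f, g}.
Read '1': d→{e}, e→{c, d, g}, f→∅, g→{d, g}; union {c, d, e, g}; ε-closure = {c, d, e, f, g}.
That set has 5 states.

5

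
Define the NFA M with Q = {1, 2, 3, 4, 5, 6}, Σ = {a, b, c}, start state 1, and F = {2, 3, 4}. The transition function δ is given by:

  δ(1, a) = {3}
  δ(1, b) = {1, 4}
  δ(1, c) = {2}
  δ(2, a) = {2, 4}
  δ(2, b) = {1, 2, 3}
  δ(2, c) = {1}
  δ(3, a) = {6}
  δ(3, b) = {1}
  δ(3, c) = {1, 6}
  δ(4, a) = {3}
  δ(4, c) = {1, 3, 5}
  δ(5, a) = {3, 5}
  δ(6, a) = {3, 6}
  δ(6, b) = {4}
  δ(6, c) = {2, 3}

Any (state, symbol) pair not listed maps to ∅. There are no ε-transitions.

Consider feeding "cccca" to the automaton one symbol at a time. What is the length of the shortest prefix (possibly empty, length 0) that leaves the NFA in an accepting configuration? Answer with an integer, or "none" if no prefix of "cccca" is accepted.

1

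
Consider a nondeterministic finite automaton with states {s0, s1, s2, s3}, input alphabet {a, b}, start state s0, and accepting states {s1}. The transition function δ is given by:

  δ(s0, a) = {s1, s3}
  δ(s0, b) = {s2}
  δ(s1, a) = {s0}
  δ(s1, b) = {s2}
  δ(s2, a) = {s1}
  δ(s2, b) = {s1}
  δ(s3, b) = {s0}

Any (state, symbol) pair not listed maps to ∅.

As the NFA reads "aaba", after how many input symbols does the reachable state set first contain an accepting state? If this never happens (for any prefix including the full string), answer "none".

1

Start in {s0}.
Read 'a': s0→{s1, s3}; now {s1, s3}.
None of the earlier sets intersect F, but {s1, s3} does.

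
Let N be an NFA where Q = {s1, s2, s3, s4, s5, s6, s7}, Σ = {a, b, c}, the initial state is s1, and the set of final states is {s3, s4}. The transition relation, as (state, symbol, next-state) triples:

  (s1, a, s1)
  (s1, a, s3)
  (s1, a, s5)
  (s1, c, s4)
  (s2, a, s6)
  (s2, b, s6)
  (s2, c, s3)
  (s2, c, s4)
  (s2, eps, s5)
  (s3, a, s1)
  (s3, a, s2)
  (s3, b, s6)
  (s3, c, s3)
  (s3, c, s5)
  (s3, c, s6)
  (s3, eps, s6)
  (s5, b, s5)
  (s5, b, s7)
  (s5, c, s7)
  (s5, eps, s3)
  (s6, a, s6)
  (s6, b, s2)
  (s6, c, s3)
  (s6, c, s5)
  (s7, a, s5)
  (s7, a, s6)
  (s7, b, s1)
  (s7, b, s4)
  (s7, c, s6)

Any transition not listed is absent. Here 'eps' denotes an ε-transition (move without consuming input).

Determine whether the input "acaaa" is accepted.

Start in {s1}.
Read 'a': s1→{s1, s3, s5}; union {s1, s3, s5}; ε-closure = {s1, s3, s5, s6}.
Read 'c': s1→{s4}, s3→{s3, s5, s6}, s5→{s7}, s6→{s3, s5}; now {s3, s4, s5, s6, s7}.
Read 'a': s3→{s1, s2}, s4→∅, s5→∅, s6→{s6}, s7→{s5, s6}; union {s1, s2, s5, s6}; ε-closure = {s1, s2, s3, s5, s6}.
Read 'a': s1→{s1, s3, s5}, s2→{s6}, s3→{s1, s2}, s5→∅, s6→{s6}; now {s1, s2, s3, s5, s6}.
Read 'a': s1→{s1, s3, s5}, s2→{s6}, s3→{s1, s2}, s5→∅, s6→{s6}; now {s1, s2, s3, s5, s6}.
The final set {s1, s2, s3, s5, s6} contains the accepting state s3.

Yes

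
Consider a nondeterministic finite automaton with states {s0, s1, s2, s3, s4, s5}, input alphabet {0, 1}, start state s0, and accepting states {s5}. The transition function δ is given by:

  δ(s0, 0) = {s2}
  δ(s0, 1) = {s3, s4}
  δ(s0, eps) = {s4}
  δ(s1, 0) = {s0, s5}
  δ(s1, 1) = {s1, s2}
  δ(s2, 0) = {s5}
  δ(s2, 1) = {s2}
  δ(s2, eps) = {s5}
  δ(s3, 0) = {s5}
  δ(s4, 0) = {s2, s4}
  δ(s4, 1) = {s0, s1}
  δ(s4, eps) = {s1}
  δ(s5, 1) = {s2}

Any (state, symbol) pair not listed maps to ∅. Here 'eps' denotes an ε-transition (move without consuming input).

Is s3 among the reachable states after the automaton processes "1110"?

No

Start: ε-closure({s0}) = {s0, s1, s4}.
Read '1': s0→{s3, s4}, s1→{s1, s2}, s4→{s0, s1}; union {s0, s1, s2, s3, s4}; ε-closure = {s0, s1, s2, s3, s4, s5}.
Read '1': s0→{s3, s4}, s1→{s1, s2}, s2→{s2}, s3→∅, s4→{s0, s1}, s5→{s2}; union {s0, s1, s2, s3, s4}; ε-closure = {s0, s1, s2, s3, s4, s5}.
Read '1': s0→{s3, s4}, s1→{s1, s2}, s2→{s2}, s3→∅, s4→{s0, s1}, s5→{s2}; union {s0, s1, s2, s3, s4}; ε-closure = {s0, s1, s2, s3, s4, s5}.
Read '0': s0→{s2}, s1→{s0, s5}, s2→{s5}, s3→{s5}, s4→{s2, s4}, s5→∅; union {s0, s2, s4, s5}; ε-closure = {s0, s1, s2, s4, s5}.
State s3 is not in {s0, s1, s2, s4, s5}.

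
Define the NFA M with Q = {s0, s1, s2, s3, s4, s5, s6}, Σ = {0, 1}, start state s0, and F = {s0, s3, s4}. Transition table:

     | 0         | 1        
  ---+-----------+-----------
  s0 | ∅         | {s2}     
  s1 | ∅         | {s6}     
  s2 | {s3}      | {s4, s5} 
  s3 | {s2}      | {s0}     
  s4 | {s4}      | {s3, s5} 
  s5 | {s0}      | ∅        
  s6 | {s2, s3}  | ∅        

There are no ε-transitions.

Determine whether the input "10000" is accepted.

Start in {s0}.
Read '1': s0→{s2}; now {s2}.
Read '0': s2→{s3}; now {s3}.
Read '0': s3→{s2}; now {s2}.
Read '0': s2→{s3}; now {s3}.
Read '0': s3→{s2}; now {s2}.
The final set {s2} contains no accepting state.

No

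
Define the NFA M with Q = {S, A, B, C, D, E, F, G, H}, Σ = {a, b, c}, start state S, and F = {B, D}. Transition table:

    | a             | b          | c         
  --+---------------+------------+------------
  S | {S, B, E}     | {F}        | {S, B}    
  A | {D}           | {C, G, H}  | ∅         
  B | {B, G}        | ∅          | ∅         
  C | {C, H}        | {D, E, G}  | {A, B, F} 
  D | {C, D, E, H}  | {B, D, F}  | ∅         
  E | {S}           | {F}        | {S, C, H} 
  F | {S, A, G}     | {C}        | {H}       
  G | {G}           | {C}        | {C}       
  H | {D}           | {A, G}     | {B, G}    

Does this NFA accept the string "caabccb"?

No

Start in {S}.
Read 'c': S→{S, B}; now {S, B}.
Read 'a': S→{S, B, E}, B→{B, G}; now {S, B, E, G}.
Read 'a': S→{S, B, E}, B→{B, G}, E→{S}, G→{G}; now {S, B, E, G}.
Read 'b': S→{F}, B→∅, E→{F}, G→{C}; now {C, F}.
Read 'c': C→{A, B, F}, F→{H}; now {A, B, F, H}.
Read 'c': A→∅, B→∅, F→{H}, H→{B, G}; now {B, G, H}.
Read 'b': B→∅, G→{C}, H→{A, G}; now {A, C, G}.
The final set {A, C, G} contains no accepting state.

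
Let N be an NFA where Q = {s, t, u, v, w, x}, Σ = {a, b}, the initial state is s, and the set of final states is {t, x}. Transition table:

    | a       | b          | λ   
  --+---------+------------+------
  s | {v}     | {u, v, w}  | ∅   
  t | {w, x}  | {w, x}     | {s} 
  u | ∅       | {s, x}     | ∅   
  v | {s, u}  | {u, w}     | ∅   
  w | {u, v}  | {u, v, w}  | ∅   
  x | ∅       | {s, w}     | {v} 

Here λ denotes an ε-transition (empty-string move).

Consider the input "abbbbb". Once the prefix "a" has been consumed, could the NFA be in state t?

Start in {s}.
Read 'a': {s} → {v}.
State t is not in {v}.

No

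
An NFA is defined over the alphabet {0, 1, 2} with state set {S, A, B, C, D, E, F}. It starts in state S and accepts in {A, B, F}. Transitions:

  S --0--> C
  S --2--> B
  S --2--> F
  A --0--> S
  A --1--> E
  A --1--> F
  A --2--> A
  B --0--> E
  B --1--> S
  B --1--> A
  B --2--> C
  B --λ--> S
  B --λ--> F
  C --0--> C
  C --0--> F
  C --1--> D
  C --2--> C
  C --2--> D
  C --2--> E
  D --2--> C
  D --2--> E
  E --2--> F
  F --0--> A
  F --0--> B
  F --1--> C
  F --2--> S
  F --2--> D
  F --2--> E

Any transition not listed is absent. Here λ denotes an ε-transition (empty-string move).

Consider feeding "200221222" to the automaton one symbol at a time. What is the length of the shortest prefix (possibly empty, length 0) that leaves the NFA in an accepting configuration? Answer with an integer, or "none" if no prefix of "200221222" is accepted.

1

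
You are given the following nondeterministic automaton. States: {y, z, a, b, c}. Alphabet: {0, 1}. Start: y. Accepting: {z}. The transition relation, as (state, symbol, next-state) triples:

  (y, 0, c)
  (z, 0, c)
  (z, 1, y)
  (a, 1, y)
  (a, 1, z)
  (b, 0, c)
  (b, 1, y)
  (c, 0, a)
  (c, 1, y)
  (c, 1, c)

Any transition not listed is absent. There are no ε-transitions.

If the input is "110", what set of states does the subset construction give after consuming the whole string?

∅

Start in {y}.
Read '1': y→∅; now ∅.
The set is empty and remains empty for the remaining 2 symbols.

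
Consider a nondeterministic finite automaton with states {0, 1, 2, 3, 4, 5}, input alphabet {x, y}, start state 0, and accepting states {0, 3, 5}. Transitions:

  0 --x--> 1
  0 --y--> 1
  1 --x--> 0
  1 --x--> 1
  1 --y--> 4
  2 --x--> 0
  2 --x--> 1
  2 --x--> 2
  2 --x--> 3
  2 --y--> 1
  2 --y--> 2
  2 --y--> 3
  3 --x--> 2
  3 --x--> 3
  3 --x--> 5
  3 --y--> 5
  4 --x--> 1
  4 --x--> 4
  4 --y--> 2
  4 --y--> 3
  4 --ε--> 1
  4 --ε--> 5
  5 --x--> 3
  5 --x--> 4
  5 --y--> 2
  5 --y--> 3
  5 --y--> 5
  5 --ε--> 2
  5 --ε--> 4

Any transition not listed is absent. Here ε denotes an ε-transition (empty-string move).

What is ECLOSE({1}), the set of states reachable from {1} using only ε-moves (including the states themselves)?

{1}

Begin with {1}.
No ε-moves leave this set, so the closure equals the set itself.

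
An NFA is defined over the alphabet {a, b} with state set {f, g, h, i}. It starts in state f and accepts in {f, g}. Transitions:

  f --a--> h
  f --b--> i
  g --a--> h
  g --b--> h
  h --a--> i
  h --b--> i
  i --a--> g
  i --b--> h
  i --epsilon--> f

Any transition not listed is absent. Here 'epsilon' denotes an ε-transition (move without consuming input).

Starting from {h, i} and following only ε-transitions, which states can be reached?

Begin with {h, i}.
ε-move i → f; add f.

{f, h, i}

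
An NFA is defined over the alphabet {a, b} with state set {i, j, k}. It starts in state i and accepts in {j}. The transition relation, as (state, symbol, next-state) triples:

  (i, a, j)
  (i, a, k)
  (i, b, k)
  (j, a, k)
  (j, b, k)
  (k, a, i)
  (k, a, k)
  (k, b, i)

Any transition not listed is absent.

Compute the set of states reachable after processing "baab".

{i, k}

Start in {i}.
Read 'b': i→{k}; now {k}.
Read 'a': k→{i, k}; now {i, k}.
Read 'a': i→{j, k}, k→{i, k}; now {i, j, k}.
Read 'b': i→{k}, j→{k}, k→{i}; now {i, k}.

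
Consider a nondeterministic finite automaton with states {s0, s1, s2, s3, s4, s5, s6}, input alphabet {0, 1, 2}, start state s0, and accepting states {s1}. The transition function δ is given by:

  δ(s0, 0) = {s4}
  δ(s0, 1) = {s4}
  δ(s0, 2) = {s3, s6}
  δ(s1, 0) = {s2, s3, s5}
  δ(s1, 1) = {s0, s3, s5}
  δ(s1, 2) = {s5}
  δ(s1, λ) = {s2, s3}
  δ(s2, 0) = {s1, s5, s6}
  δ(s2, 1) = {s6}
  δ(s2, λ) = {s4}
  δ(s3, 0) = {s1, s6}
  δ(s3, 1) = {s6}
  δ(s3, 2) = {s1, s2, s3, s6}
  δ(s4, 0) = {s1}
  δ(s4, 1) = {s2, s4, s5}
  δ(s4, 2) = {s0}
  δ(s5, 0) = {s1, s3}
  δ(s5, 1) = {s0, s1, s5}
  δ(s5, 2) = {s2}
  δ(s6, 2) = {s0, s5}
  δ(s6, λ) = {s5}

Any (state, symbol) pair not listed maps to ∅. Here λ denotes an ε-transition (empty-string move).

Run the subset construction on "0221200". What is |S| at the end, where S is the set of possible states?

6

Start in {s0}.
Read '0': {s0} → {s4}.
Read '2': {s4} → {s0}.
Read '2': {s0} → {s3, s5, s6}.
Read '1': {s3, s5, s6} → {s0, s1, s2, s3, s4, s5, s6}.
Read '2': {s0, s1, s2, s3, s4, s5, s6} → {s0, s1, s2, s3, s4, s5, s6}.
Read '0': {s0, s1, s2, s3, s4, s5, s6} → {s1, s2, s3, s4, s5, s6}.
Read '0': {s1, s2, s3, s4, s5, s6} → {s1, s2, s3, s4, s5, s6}.
That set has 6 states.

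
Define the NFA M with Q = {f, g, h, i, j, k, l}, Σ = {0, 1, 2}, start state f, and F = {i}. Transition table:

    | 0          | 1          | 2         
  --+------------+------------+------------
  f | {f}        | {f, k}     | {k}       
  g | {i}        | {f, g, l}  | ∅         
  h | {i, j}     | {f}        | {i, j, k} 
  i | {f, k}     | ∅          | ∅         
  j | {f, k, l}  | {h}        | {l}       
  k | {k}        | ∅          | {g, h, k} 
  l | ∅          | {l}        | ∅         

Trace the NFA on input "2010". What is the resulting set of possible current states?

Start in {f}.
Read '2': f→{k}; now {k}.
Read '0': k→{k}; now {k}.
Read '1': k→∅; now ∅.
The set is empty and remains empty for the remaining 1 symbol.

∅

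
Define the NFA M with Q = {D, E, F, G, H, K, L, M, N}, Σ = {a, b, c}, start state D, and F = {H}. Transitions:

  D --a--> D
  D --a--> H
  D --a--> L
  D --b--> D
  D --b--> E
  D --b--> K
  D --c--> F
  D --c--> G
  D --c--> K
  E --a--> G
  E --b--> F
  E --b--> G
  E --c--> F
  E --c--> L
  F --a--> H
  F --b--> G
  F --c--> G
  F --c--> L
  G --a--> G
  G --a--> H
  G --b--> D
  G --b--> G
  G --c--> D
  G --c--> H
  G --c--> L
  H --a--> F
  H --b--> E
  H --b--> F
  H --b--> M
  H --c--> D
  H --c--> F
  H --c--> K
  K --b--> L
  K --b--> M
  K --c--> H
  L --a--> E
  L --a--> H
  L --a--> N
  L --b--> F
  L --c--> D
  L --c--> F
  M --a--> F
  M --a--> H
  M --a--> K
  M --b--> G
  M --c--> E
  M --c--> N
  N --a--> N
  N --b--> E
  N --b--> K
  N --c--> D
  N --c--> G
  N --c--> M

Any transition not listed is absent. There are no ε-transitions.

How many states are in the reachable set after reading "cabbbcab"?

6

Start in {D}.
Read 'c': D→{F, G, K}; now {F, G, K}.
Read 'a': F→{H}, G→{G, H}, K→∅; now {G, H}.
Read 'b': G→{D, G}, H→{E, F, M}; now {D, E, F, G, M}.
Read 'b': D→{D, E, K}, E→{F, G}, F→{G}, G→{D, G}, M→{G}; now {D, E, F, G, K}.
Read 'b': D→{D, E, K}, E→{F, G}, F→{G}, G→{D, G}, K→{L, M}; now {D, E, F, G, K, L, M}.
Read 'c': D→{F, G, K}, E→{F, L}, F→{G, L}, G→{D, H, L}, K→{H}, L→{D, F}, M→{E, N}; now {D, E, F, G, H, K, L, N}.
Read 'a': D→{D, H, L}, E→{G}, F→{H}, G→{G, H}, H→{F}, K→∅, L→{E, H, N}, N→{N}; now {D, E, F, G, H, L, N}.
Read 'b': D→{D, E, K}, E→{F, G}, F→{G}, G→{D, G}, H→{E, F, M}, L→{F}, N→{E, K}; now {D, E, F, G, K, M}.
That set has 6 states.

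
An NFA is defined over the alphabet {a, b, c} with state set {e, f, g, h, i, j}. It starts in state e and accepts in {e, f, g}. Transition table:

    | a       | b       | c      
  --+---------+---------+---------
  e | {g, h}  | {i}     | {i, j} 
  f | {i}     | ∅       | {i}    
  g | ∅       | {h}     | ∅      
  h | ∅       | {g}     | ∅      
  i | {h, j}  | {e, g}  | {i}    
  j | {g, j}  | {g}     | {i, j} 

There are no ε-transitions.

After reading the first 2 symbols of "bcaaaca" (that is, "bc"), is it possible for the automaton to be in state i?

Yes

Start in {e}.
Read 'b': {e} → {i}.
Read 'c': {i} → {i}.
State i is in {i}.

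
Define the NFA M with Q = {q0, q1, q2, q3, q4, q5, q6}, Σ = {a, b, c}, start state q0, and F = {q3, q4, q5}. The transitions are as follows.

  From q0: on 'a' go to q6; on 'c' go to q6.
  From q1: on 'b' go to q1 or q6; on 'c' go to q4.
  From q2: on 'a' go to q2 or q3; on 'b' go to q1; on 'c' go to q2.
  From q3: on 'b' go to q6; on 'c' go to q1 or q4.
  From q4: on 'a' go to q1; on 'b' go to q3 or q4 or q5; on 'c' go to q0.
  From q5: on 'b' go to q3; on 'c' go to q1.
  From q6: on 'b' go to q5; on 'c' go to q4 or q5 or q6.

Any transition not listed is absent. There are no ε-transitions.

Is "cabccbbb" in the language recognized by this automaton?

Start in {q0}.
Read 'c': {q0} → {q6}.
Read 'a': {q6} → ∅.
The set is empty and remains empty for the remaining 6 symbols.
The final set ∅ contains no accepting state.

No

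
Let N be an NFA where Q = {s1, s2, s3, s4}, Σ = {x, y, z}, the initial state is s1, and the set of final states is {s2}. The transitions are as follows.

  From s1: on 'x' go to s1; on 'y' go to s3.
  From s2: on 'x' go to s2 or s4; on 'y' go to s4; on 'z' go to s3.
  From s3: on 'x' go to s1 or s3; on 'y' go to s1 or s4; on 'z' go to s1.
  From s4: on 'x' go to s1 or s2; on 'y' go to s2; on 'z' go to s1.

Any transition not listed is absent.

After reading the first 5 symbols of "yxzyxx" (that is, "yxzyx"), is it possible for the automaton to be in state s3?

Yes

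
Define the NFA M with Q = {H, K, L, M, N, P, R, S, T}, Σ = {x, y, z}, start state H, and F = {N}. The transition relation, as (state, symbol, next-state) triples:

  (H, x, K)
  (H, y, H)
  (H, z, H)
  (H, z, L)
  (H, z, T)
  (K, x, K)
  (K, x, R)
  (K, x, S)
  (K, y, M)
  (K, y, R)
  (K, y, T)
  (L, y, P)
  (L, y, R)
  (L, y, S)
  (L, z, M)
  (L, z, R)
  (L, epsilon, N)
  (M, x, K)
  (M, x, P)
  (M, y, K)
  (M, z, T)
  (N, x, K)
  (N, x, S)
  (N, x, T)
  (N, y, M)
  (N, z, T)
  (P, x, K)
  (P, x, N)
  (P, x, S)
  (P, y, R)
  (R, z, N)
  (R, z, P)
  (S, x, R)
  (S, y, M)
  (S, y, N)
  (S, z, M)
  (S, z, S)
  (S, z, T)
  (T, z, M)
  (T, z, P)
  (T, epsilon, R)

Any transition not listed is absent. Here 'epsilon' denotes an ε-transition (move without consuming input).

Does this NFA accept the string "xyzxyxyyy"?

Start in {H}.
Read 'x': H→{K}; now {K}.
Read 'y': K→{M, R, T}; now {M, R, T}.
Read 'z': M→{T}, R→{N, P}, T→{M, P}; union {M, N, P, T}; ε-closure = {M, N, P, R, T}.
Read 'x': M→{K, P}, N→{K, S, T}, P→{K, N, S}, R→∅, T→∅; union {K, N, P, S, T}; ε-closure = {K, N, P, R, S, T}.
Read 'y': K→{M, R, T}, N→{M}, P→{R}, R→∅, S→{M, N}, T→∅; now {M, N, R, T}.
Read 'x': M→{K, P}, N→{K, S, T}, R→∅, T→∅; union {K, P, S, T}; ε-closure = {K, P, R, S, T}.
Read 'y': K→{M, R, T}, P→{R}, R→∅, S→{M, N}, T→∅; now {M, N, R, T}.
Read 'y': M→{K}, N→{M}, R→∅, T→∅; now {K, M}.
Read 'y': K→{M, R, T}, M→{K}; now {K, M, R, T}.
The final set {K, M, R, T} contains no accepting state.

No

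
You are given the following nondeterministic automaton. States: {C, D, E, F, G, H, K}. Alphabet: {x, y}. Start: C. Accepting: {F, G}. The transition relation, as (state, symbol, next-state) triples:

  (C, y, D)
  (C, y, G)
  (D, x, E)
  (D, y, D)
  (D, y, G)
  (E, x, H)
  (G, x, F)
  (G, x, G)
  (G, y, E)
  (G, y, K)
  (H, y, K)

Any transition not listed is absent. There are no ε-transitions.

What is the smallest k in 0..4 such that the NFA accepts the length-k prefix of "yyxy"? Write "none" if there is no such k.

Start in {C}.
Read 'y': C→{D, G}; now {D, G}.
None of the earlier sets intersect F, but {D, G} does.

1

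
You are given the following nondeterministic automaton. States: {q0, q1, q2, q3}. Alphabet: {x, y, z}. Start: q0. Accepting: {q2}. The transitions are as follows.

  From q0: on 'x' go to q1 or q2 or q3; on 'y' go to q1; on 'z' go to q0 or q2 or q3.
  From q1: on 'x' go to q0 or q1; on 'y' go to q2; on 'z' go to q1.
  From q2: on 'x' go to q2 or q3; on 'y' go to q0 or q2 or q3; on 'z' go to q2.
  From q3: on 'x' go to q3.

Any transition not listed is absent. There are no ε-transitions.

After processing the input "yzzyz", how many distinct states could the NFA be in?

Start in {q0}.
Read 'y': q0→{q1}; now {q1}.
Read 'z': q1→{q1}; now {q1}.
Read 'z': q1→{q1}; now {q1}.
Read 'y': q1→{q2}; now {q2}.
Read 'z': q2→{q2}; now {q2}.
That set has 1 state.

1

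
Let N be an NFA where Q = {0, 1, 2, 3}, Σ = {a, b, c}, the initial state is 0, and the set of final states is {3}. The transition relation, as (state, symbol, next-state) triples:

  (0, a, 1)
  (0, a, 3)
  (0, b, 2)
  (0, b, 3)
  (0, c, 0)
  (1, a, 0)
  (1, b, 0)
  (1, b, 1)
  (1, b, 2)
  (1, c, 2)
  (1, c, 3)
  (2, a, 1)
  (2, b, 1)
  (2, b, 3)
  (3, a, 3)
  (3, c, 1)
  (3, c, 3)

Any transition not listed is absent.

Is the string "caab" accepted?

Start in {0}.
Read 'c': 0→{0}; now {0}.
Read 'a': 0→{1, 3}; now {1, 3}.
Read 'a': 1→{0}, 3→{3}; now {0, 3}.
Read 'b': 0→{2, 3}, 3→∅; now {2, 3}.
The final set {2, 3} contains the accepting state 3.

Yes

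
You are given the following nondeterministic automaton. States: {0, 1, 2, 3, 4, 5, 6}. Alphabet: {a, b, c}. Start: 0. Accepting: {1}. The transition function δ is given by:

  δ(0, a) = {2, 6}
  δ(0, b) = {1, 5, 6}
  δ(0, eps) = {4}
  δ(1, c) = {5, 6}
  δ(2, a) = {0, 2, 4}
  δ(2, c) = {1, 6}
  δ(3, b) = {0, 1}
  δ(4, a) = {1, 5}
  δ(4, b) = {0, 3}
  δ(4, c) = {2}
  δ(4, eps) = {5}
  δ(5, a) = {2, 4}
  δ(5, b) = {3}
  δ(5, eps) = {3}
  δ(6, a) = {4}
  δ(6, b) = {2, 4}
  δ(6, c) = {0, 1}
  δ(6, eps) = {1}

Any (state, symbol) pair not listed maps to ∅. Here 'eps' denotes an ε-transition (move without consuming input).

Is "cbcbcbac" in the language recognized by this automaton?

No

Start: ε-closure({0}) = {0, 3, 4, 5}.
Read 'c': 0→∅, 3→∅, 4→{2}, 5→∅; now {2}.
Read 'b': 2→∅; now ∅.
The set is empty and remains empty for the remaining 6 symbols.
The final set ∅ contains no accepting state.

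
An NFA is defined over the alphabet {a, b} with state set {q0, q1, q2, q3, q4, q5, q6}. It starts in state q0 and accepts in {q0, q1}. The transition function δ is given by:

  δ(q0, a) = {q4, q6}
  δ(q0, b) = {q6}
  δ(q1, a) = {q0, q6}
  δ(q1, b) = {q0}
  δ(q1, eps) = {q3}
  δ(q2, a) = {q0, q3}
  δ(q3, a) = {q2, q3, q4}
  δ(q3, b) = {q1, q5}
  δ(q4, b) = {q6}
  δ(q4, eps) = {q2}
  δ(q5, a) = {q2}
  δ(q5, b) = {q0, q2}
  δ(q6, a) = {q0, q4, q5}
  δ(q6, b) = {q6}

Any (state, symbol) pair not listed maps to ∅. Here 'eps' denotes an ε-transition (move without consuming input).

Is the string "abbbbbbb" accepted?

No

Start in {q0}.
Read 'a': q0→{q4, q6}; union {q4, q6}; ε-closure = {q2, q4, q6}.
Read 'b': q2→∅, q4→{q6}, q6→{q6}; now {q6}.
Read 'b': q6→{q6}; now {q6}.
Read 'b': q6→{q6}; now {q6}.
Read 'b': q6→{q6}; now {q6}.
Read 'b': q6→{q6}; now {q6}.
Read 'b': q6→{q6}; now {q6}.
Read 'b': q6→{q6}; now {q6}.
The final set {q6} contains no accepting state.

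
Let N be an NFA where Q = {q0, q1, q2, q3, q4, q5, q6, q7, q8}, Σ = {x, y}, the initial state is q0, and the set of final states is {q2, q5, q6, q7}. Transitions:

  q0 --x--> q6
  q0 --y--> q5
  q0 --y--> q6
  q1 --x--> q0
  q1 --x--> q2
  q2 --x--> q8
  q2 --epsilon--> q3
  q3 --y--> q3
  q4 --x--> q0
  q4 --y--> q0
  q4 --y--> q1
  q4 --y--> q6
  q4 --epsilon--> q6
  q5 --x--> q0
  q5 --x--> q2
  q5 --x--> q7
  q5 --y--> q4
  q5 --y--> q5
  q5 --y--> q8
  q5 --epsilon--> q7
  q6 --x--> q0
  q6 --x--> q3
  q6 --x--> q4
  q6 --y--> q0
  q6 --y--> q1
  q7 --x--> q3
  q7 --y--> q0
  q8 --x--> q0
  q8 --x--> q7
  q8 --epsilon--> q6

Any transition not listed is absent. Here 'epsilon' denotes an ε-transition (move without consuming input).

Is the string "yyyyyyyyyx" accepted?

Yes

Start in {q0}.
Read 'y': {q0} → {q5, q6, q7}.
Read 'y': {q5, q6, q7} → {q0, q1, q4, q5, q6, q7, q8}.
Read 'y': {q0, q1, q4, q5, q6, q7, q8} → {q0, q1, q4, q5, q6, q7, q8}.
Read 'y': {q0, q1, q4, q5, q6, q7, q8} → {q0, q1, q4, q5, q6, q7, q8}.
Read 'y': {q0, q1, q4, q5, q6, q7, q8} → {q0, q1, q4, q5, q6, q7, q8}.
Read 'y': {q0, q1, q4, q5, q6, q7, q8} → {q0, q1, q4, q5, q6, q7, q8}.
Read 'y': {q0, q1, q4, q5, q6, q7, q8} → {q0, q1, q4, q5, q6, q7, q8}.
Read 'y': {q0, q1, q4, q5, q6, q7, q8} → {q0, q1, q4, q5, q6, q7, q8}.
Read 'y': {q0, q1, q4, q5, q6, q7, q8} → {q0, q1, q4, q5, q6, q7, q8}.
Read 'x': {q0, q1, q4, q5, q6, q7, q8} → {q0, q2, q3, q4, q6, q7}.
The final set {q0, q2, q3, q4, q6, q7} contains the accepting states q2, q6, q7.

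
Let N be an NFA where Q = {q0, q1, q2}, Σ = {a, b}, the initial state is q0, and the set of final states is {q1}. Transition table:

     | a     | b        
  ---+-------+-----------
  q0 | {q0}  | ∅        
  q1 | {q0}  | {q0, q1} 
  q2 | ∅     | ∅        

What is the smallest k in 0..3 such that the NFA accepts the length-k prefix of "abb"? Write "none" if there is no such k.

none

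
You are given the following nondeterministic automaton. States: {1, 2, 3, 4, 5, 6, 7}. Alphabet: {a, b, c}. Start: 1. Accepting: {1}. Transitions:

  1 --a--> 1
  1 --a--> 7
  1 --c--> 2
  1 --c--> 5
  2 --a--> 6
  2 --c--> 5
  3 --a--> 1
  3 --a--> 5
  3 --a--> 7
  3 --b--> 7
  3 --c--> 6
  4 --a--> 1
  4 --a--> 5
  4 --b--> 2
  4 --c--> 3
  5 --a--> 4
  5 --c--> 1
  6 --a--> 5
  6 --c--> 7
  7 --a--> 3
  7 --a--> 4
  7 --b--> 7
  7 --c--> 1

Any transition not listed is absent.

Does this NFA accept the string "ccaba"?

Start in {1}.
Read 'c': {1} → {2, 5}.
Read 'c': {2, 5} → {1, 5}.
Read 'a': {1, 5} → {1, 4, 7}.
Read 'b': {1, 4, 7} → {2, 7}.
Read 'a': {2, 7} → {3, 4, 6}.
The final set {3, 4, 6} contains no accepting state.

No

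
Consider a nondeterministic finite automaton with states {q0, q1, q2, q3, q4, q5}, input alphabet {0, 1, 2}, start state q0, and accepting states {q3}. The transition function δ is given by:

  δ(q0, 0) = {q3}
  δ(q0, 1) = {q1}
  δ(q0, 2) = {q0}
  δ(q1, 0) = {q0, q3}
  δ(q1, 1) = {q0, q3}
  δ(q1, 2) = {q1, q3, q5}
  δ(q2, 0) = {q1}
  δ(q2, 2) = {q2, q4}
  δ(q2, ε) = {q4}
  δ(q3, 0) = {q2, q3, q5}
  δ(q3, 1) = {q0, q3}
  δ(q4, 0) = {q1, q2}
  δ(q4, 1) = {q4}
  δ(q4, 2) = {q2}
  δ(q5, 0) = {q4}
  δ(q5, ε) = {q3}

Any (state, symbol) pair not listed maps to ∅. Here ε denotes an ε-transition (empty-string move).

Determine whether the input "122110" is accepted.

Start in {q0}.
Read '1': q0→{q1}; now {q1}.
Read '2': q1→{q1, q3, q5}; now {q1, q3, q5}.
Read '2': q1→{q1, q3, q5}, q3→∅, q5→∅; now {q1, q3, q5}.
Read '1': q1→{q0, q3}, q3→{q0, q3}, q5→∅; now {q0, q3}.
Read '1': q0→{q1}, q3→{q0, q3}; now {q0, q1, q3}.
Read '0': q0→{q3}, q1→{q0, q3}, q3→{q2, q3, q5}; union {q0, q2, q3, q5}; ε-closure = {q0, q2, q3, q4, q5}.
The final set {q0, q2, q3, q4, q5} contains the accepting state q3.

Yes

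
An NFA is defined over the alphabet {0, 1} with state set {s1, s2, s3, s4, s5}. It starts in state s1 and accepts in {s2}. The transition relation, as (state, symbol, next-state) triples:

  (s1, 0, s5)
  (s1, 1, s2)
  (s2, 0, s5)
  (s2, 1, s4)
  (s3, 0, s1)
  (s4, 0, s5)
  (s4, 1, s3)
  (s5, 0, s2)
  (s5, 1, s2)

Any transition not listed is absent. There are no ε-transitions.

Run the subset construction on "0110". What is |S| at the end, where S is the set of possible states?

1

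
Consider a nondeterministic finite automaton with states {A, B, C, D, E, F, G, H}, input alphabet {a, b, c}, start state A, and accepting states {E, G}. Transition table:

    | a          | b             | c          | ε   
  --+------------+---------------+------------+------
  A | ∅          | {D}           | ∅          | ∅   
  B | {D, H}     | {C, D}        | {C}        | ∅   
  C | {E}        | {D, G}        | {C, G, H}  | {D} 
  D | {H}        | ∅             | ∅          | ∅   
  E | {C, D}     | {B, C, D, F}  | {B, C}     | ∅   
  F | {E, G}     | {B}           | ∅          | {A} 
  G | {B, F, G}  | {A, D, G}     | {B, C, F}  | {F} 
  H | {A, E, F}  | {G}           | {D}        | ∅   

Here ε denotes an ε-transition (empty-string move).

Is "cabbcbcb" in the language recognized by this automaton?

No

Start in {A}.
Read 'c': {A} → ∅.
The set is empty and remains empty for the remaining 7 symbols.
The final set ∅ contains no accepting state.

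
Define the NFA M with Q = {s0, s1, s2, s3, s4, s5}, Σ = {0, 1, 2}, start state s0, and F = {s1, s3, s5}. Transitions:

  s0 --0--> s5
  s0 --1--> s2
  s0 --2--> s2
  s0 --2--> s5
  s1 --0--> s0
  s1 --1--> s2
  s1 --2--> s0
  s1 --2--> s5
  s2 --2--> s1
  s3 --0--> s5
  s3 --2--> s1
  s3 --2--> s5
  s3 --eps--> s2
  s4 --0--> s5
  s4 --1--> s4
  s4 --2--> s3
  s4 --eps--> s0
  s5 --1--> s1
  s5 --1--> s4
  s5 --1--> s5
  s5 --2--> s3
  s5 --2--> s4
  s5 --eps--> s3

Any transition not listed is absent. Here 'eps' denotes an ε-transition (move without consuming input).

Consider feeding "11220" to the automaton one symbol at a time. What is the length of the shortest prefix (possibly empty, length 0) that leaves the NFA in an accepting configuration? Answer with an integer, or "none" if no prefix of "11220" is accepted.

Start in {s0}.
Read '1': {s0} → {s2}.
Read '1': {s2} → ∅.
The set is empty and remains empty for the remaining 3 symbols.
No reachable set along the way intersects F.

none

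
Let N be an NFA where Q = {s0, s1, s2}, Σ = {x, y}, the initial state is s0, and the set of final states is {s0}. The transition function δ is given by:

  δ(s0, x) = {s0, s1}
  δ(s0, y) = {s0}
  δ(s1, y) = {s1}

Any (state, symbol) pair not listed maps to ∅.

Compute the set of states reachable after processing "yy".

Start in {s0}.
Read 'y': {s0} → {s0}.
Read 'y': {s0} → {s0}.

{s0}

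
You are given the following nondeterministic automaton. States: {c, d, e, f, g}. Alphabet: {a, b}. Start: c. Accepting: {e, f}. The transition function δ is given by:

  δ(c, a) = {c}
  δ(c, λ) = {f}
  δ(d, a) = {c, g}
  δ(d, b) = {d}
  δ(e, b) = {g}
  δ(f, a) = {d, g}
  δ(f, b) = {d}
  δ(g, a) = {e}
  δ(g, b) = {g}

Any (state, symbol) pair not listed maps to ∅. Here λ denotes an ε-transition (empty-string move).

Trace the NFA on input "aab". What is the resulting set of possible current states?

{d, g}

Start: ε-closure({c}) = {c, f}.
Read 'a': c→{c}, f→{d, g}; union {c, d, g}; ε-closure = {c, d, f, g}.
Read 'a': c→{c}, d→{c, g}, f→{d, g}, g→{e}; union {c, d, e, g}; ε-closure = {c, d, e, f, g}.
Read 'b': c→∅, d→{d}, e→{g}, f→{d}, g→{g}; now {d, g}.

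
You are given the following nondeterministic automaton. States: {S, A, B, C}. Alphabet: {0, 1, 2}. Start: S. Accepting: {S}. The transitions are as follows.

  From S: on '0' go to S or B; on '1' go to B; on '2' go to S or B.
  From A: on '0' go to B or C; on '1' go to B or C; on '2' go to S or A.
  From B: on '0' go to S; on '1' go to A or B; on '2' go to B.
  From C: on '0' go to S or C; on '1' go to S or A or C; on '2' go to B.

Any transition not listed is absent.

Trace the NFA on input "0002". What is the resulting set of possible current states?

{S, B}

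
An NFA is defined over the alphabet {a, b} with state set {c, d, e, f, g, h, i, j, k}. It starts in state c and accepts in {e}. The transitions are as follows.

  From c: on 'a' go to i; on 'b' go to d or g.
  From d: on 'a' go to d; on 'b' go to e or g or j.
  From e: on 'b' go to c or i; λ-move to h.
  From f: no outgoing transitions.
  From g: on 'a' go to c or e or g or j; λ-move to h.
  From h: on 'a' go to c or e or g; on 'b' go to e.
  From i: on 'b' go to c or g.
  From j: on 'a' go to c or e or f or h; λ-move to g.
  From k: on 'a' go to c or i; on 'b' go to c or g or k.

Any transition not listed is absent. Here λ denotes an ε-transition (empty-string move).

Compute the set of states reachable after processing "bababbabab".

{c, d, e, g, h, i, j}

Start in {c}.
Read 'b': c→{d, g}; union {d, g}; ε-closure = {d, g, h}.
Read 'a': d→{d}, g→{c, e, g, j}, h→{c, e, g}; union {c, d, e, g, j}; ε-closure = {c, d, e, g, h, j}.
Read 'b': c→{d, g}, d→{e, g, j}, e→{c, i}, g→∅, h→{e}, j→∅; union {c, d, e, g, i, j}; ε-closure = {c, d, e, g, h, i, j}.
Read 'a': c→{i}, d→{d}, e→∅, g→{c, e, g, j}, h→{c, e, g}, i→∅, j→{c, e, f, h}; now {c, d, e, f, g, h, i, j}.
Read 'b': c→{d, g}, d→{e, g, j}, e→{c, i}, f→∅, g→∅, h→{e}, i→{c, g}, j→∅; union {c, d, e, g, i, j}; ε-closure = {c, d, e, g, h, i, j}.
Read 'b': c→{d, g}, d→{e, g, j}, e→{c, i}, g→∅, h→{e}, i→{c, g}, j→∅; union {c, d, e, g, i, j}; ε-closure = {c, d, e, g, h, i, j}.
Read 'a': c→{i}, d→{d}, e→∅, g→{c, e, g, j}, h→{c, e, g}, i→∅, j→{c, e, f, h}; now {c, d, e, f, g, h, i, j}.
Read 'b': c→{d, g}, d→{e, g, j}, e→{c, i}, f→∅, g→∅, h→{e}, i→{c, g}, j→∅; union {c, d, e, g, i, j}; ε-closure = {c, d, e, g, h, i, j}.
Read 'a': c→{i}, d→{d}, e→∅, g→{c, e, g, j}, h→{c, e, g}, i→∅, j→{c, e, f, h}; now {c, d, e, f, g, h, i, j}.
Read 'b': c→{d, g}, d→{e, g, j}, e→{c, i}, f→∅, g→∅, h→{e}, i→{c, g}, j→∅; union {c, d, e, g, i, j}; ε-closure = {c, d, e, g, h, i, j}.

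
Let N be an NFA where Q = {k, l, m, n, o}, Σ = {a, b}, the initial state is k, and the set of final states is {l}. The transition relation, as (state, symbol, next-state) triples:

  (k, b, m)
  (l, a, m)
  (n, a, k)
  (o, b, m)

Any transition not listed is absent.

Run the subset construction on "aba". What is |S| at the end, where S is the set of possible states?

Start in {k}.
Read 'a': {k} → ∅.
The set is empty and remains empty for the remaining 2 symbols.
That set has 0 states.

0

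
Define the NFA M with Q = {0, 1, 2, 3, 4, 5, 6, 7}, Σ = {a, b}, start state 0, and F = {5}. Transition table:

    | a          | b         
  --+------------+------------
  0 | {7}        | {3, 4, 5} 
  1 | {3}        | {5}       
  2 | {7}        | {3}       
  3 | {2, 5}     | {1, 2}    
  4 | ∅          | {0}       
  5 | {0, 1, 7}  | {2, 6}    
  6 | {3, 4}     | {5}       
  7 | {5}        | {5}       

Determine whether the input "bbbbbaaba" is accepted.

Start in {0}.
Read 'b': 0→{3, 4, 5}; now {3, 4, 5}.
Read 'b': 3→{1, 2}, 4→{0}, 5→{2, 6}; now {0, 1, 2, 6}.
Read 'b': 0→{3, 4, 5}, 1→{5}, 2→{3}, 6→{5}; now {3, 4, 5}.
Read 'b': 3→{1, 2}, 4→{0}, 5→{2, 6}; now {0, 1, 2, 6}.
Read 'b': 0→{3, 4, 5}, 1→{5}, 2→{3}, 6→{5}; now {3, 4, 5}.
Read 'a': 3→{2, 5}, 4→∅, 5→{0, 1, 7}; now {0, 1, 2, 5, 7}.
Read 'a': 0→{7}, 1→{3}, 2→{7}, 5→{0, 1, 7}, 7→{5}; now {0, 1, 3, 5, 7}.
Read 'b': 0→{3, 4, 5}, 1→{5}, 3→{1, 2}, 5→{2, 6}, 7→{5}; now {1, 2, 3, 4, 5, 6}.
Read 'a': 1→{3}, 2→{7}, 3→{2, 5}, 4→∅, 5→{0, 1, 7}, 6→{3, 4}; now {0, 1, 2, 3, 4, 5, 7}.
The final set {0, 1, 2, 3, 4, 5, 7} contains the accepting state 5.

Yes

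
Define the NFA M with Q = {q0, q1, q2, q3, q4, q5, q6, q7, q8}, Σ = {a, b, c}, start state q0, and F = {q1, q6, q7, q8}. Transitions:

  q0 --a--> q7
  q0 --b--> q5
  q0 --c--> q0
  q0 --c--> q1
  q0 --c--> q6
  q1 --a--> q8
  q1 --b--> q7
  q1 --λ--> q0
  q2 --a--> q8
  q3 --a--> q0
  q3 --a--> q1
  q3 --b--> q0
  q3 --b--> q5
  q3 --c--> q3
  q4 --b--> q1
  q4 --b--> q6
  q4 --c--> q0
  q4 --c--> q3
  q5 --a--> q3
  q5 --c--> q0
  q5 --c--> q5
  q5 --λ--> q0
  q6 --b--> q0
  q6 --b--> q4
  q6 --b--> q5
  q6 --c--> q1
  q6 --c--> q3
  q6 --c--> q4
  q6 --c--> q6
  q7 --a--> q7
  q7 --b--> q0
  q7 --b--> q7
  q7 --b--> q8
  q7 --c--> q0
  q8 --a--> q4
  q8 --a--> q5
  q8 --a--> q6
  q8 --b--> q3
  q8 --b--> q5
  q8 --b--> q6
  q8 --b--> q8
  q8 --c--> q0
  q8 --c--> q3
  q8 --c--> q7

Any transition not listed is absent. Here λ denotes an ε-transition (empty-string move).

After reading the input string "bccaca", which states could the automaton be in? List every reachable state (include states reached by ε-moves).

{q0, q1, q7, q8}

Start in {q0}.
Read 'b': {q0} → {q0, q5}.
Read 'c': {q0, q5} → {q0, q1, q5, q6}.
Read 'c': {q0, q1, q5, q6} → {q0, q1, q3, q4, q5, q6}.
Read 'a': {q0, q1, q3, q4, q5, q6} → {q0, q1, q3, q7, q8}.
Read 'c': {q0, q1, q3, q7, q8} → {q0, q1, q3, q6, q7}.
Read 'a': {q0, q1, q3, q6, q7} → {q0, q1, q7, q8}.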